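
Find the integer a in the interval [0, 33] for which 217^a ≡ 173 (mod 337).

Compute 217^0 mod 337 = 1, then multiply by 217 repeatedly:
  217^0=1  217^1=217  217^2=246  217^3=136  217^4=193
  217^5=93  217^6=298  217^7=299  217^8=179  217^9=88
  217^10=224  217^11=80  217^12=173
Found 173 at exponent 12.

12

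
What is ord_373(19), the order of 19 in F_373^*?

124

The order of 19 must divide p − 1 = 372 = 2^2 · 3 · 31.
Divisors: 1, 2, 3, 4, 6, 12, 31, 62, 93, 124, 186, 372.
Check each in increasing order: 19^1 ≡ 19;  19^2 ≡ 361;  19^3 ≡ 145;  19^4 ≡ 144;  19^6 ≡ 137;  19^12 ≡ 119;  19^31 ≡ 104;  19^62 ≡ 372;  19^93 ≡ 269;  19^124 ≡ 1.
Smallest exponent giving 1 is 124.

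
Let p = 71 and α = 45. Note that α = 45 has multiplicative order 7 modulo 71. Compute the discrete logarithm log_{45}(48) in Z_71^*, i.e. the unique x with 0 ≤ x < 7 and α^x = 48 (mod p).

Successive powers of 45 modulo 71:
  45^0=1  45^1=45  45^2=37  45^3=32  45^4=20  45^5=48
So 45^5 ≡ 48 (mod 71), giving x = 5.

5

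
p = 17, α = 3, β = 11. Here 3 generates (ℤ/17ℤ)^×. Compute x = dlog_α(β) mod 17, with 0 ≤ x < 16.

Successive powers of 3 modulo 17:
  3^0=1  3^1=3  3^2=9  3^3=10  3^4=13  3^5=5
  3^6=15  3^7=11
So 3^7 ≡ 11 (mod 17), giving x = 7.

7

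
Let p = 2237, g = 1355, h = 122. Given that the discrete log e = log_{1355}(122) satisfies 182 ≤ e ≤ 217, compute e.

209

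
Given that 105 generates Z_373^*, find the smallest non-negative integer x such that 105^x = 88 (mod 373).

124

Baby-step giant-step with m = ceil(sqrt(372)) = 20.
Baby table (105^j mod 373 for j=0..19):
  0:1  1:105  2:208  3:206  4:369  5:326  6:287  7:295
  8:16  9:188  10:344  11:312  12:309  13:367  14:116  15:244
  16:256  17:24  18:282  19:143
Giant step factor: 105^(-20) ≡ 267 (mod 373).
Scan 88·267^i mod 373 for i = 0, 1, …:
  i=0: 88   i=1: 370   i=2: 318   i=3: 235
  i=4: 81   i=5: 366   i=6: 369
Match at i=6, j=4: x = 6·20 + 4 = 124.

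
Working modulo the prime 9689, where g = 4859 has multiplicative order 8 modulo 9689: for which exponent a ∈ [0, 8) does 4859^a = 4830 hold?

5

Successive powers of 4859 modulo 9689:
  4859^0=1  4859^1=4859  4859^2=7477  4859^3=6682  4859^4=9688  4859^5=4830
So 4859^5 ≡ 4830 (mod 9689), giving a = 5.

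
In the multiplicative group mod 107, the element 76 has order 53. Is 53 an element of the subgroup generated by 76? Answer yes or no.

yes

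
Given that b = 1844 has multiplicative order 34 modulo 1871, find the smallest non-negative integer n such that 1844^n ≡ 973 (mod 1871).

20

Successive powers of 1844 modulo 1871:
  1844^0=1  1844^1=1844  1844^2=729  1844^3=898  1844^4=77  1844^5=1663
  1844^6=3  1844^7=1790  1844^8=316  1844^9=823  1844^10=231  1844^11=1247
  1844^12=9  1844^13=1628  1844^14=948  1844^15=598  1844^16=693  1844^17=1870
  1844^18=27  1844^19=1142  1844^20=973
So 1844^20 ≡ 973 (mod 1871), giving n = 20.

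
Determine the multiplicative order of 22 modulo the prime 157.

12

The order of 22 must divide p − 1 = 156 = 2^2 · 3 · 13.
Divisors: 1, 2, 3, 4, 6, 12, 13, 26, 39, 52, 78, 156.
Check each in increasing order: 22^1 ≡ 22;  22^2 ≡ 13;  22^3 ≡ 129;  22^4 ≡ 12;  22^6 ≡ 156;  22^12 ≡ 1.
Smallest exponent giving 1 is 12.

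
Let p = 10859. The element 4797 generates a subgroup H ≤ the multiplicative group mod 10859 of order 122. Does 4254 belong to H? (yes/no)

yes

4254 ∈ ⟨4797⟩ iff 4254^122 ≡ 1 (mod 10859), since |⟨4797⟩| = 122.
4254^122 mod 10859 = 1.
Since 1 = 1, 4254 lies in the subgroup.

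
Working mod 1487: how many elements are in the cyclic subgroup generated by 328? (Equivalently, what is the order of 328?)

The order of 328 must divide p − 1 = 1486 = 2 · 743.
Divisors: 1, 2, 743, 1486.
Check each in increasing order: 328^1 ≡ 328;  328^2 ≡ 520;  328^743 ≡ 1486;  328^1486 ≡ 1.
Smallest exponent giving 1 is 1486.

1486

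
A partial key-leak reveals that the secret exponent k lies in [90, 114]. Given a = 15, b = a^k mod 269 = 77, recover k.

Compute 15^90 mod 269 = 97, then multiply by 15 repeatedly:
  15^90=97  15^91=110  15^92=36  15^93=2  15^94=30
  15^95=181  15^96=25  15^97=106  15^98=245  15^99=178
  15^100=249  15^101=238  15^102=73  15^103=19  15^104=16
  15^105=240  15^106=103  15^107=200  15^108=41  15^109=77
Found 77 at exponent 109.

109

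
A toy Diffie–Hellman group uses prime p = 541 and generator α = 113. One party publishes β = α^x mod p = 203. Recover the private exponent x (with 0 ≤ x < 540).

447

Baby-step giant-step with m = ceil(sqrt(540)) = 24.
Baby table (113^j mod 541 for j=0..23):
  0:1  1:113  2:326  3:50  4:240  5:70  6:336  7:98
  8:254  9:29  10:31  11:257  12:368  13:468  14:407  15:6
  16:137  17:333  18:300  19:358  20:420  21:393  22:47  23:442
Giant step factor: 113^(-24) ≡ 370 (mod 541).
Scan 203·370^i mod 541 for i = 0, 1, …:
  i=0: 203   i=1: 452   i=2: 71   i=3: 302
  i=4: 294   i=5: 39   i=6: 364   i=7: 512
  i=8: 90   i=9: 299     …   i=17: 503
  i=18: 6
Match at i=18, j=15: x = 18·24 + 15 = 447.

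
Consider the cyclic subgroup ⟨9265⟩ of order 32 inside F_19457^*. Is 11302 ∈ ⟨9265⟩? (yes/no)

yes

11302 ∈ ⟨9265⟩ iff 11302^32 ≡ 1 (mod 19457), since |⟨9265⟩| = 32.
11302^32 mod 19457 = 1.
Since 1 = 1, 11302 lies in the subgroup.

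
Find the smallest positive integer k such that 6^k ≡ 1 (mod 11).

10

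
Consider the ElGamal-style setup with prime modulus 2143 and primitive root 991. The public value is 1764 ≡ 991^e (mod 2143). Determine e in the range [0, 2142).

2070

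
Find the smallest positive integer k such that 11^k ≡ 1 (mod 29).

The order of 11 must divide p − 1 = 28 = 2^2 · 7.
Divisors: 1, 2, 4, 7, 14, 28.
Check each in increasing order: 11^1 ≡ 11;  11^2 ≡ 5;  11^4 ≡ 25;  11^7 ≡ 12;  11^14 ≡ 28;  11^28 ≡ 1.
Smallest exponent giving 1 is 28.

28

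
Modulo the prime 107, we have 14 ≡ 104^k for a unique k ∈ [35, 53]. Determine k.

40

Compute 104^35 mod 107 = 77, then multiply by 104 repeatedly:
  104^35=77  104^36=90  104^37=51  104^38=61  104^39=31
  104^40=14
Found 14 at exponent 40.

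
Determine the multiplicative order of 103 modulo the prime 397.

The order of 103 must divide p − 1 = 396 = 2^2 · 3^2 · 11.
Divisors: 1, 2, 3, 4, 6, 9, 11, 12, 18, 22, 33, 36, 44, 66, 99, 132, 198, 396.
Check each in increasing order: 103^1 ≡ 103;  103^2 ≡ 287;  103^3 ≡ 183;  103^4 ≡ 190;  103^6 ≡ 141;  103^9 ≡ 395;  103^11 ≡ 220;  103^12 ≡ 31;  103^18 ≡ 4;  103^22 ≡ 363;  103^33 ≡ 63;  103^36 ≡ 16;  103^44 ≡ 362;  103^66 ≡ 396;  103^99 ≡ 334;  103^132 ≡ 1.
Smallest exponent giving 1 is 132.

132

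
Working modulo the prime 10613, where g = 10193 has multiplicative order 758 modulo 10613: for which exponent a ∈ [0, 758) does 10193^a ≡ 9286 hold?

438

Baby-step giant-step with m = ceil(sqrt(758)) = 28.
Baby table (10193^j mod 10613 for j=0..27):
  0:1  1:10193  2:6592  3:1353  4:4842  5:4056  6:5173  7:3005
  8:847  9:5102  10:986  11:10400  12:4556  13:7433  14:8975  15:8728
  16:6338  17:1903  18:7328  19:10  20:6413  21:2242  22:2917  23:5968
  24:8721  25:9278  26:8824  27:8470
Giant step factor: 10193^(-28) ≡ 8288 (mod 10613).
Scan 9286·8288^i mod 10613 for i = 0, 1, …:
  i=0: 9286   i=1: 7505   i=2: 9260   i=3: 4277
  i=4: 356   i=5: 114   i=6: 275   i=7: 8018
  i=8: 5191   i=9: 8519     …   i=14: 10409
  i=15: 7328
Match at i=15, j=18: a = 15·28 + 18 = 438.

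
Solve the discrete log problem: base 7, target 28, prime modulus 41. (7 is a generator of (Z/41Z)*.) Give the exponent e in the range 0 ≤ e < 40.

29

Successive powers of 7 modulo 41:
  7^0=1  7^1=7  7^2=8  7^3=15  7^4=23  7^5=38
  7^6=20  7^7=17  7^8=37  7^9=13  7^10=9  7^11=22
  7^12=31  7^13=12  7^14=2  7^15=14  7^16=16  7^17=30
  7^18=5  7^19=35  7^20=40  7^21=34  7^22=33  7^23=26
  7^24=18  7^25=3  7^26=21  7^27=24  7^28=4  7^29=28
So 7^29 ≡ 28 (mod 41), giving e = 29.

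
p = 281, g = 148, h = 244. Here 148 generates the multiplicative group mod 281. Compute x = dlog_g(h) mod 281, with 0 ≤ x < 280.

Baby-step giant-step with m = ceil(sqrt(280)) = 17.
Baby table (148^j mod 281 for j=0..16):
  0:1  1:148  2:267  3:176  4:196  5:65  6:66  7:214
  8:200  9:95  10:10  11:75  12:141  13:74  14:274  15:88
  16:98
Giant step factor: 148^(-17) ≡ 13 (mod 281).
Scan 244·13^i mod 281 for i = 0, 1, …:
  i=0: 244   i=1: 81   i=2: 210   i=3: 201
  i=4: 84   i=5: 249   i=6: 146   i=7: 212
  i=8: 227   i=9: 141
Match at i=9, j=12: x = 9·17 + 12 = 165.

165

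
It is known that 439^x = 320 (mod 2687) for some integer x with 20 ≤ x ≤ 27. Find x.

Compute 439^20 mod 2687 = 25, then multiply by 439 repeatedly:
  439^20=25  439^21=227  439^22=234  439^23=620  439^24=793
  439^25=1504  439^26=1941  439^27=320
Found 320 at exponent 27.

27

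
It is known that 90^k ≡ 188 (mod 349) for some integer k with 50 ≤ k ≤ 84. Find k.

59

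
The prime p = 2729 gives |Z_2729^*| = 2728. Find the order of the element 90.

The order of 90 must divide p − 1 = 2728 = 2^3 · 11 · 31.
Divisors: 1, 2, 4, 8, 11, 22, 31, 44, 62, 88, 124, 248, 341, 682, 1364, 2728.
Check each in increasing order: 90^1 ≡ 90;  90^2 ≡ 2642;  90^4 ≡ 2111;  90^8 ≡ 2593;  90^11 ≡ 570;  90^22 ≡ 149;  90^31 ≡ 1941;  90^44 ≡ 369;  90^62 ≡ 1461;  90^88 ≡ 2440;  90^124 ≡ 443;  90^248 ≡ 2490;  90^341 ≡ 1627;  90^682 ≡ 2728;  90^1364 ≡ 1.
Smallest exponent giving 1 is 1364.

1364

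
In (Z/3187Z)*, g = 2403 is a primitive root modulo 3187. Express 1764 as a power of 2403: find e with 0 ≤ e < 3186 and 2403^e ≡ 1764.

2996

Baby-step giant-step with m = ceil(sqrt(3186)) = 57.
Baby table (2403^j mod 3187 for j=0..56):
  0:1  1:2403  2:2752  3:31  4:1192  5:2450  6:961  7:1895
  8:2649  9:1108  10:1379  11:2444  12:2478  13:1318  14:2463  15:330
  16:2614  17:3052  18:669  19:1359  20:2189  21:1617  22:698  23:932
  24:2322  25:2516  26:209  27:1868  28:1508  29:105  30:542  31:2130
  32:68  33:867  34:2290  35:2108  36:1381  37:876  38:1608  39:1380
  40:1660  41:2043  42:1349  43:468  44:2780  45:388  46:1760  47:131
  48:2467  49:381  50:874  51:3176  52:2250  53:1598  54:2846  55:2823
  56:1733
Giant step factor: 2403^(-57) ≡ 609 (mod 3187).
Scan 1764·609^i mod 3187 for i = 0, 1, …:
  i=0: 1764   i=1: 257   i=2: 350   i=3: 2808
  i=4: 1840   i=5: 1923   i=6: 1478   i=7: 1368
  i=8: 1305   i=9: 1182     …   i=51: 1434
  i=52: 68
Match at i=52, j=32: e = 52·57 + 32 = 2996.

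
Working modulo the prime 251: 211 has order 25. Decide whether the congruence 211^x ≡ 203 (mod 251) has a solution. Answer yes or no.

⟨211⟩ has order 25; its elements mod 251 are {1, 4, 5, 16, 20, 25, 51, 63, 64, 69, 80, 91, 94, 100, 113, 123, 125, 149, 201, 204, 211, 219, 241, 243, 249}.
203 is not in this set.

no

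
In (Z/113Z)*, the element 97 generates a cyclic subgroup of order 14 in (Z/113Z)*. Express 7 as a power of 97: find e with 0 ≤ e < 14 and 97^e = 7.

Successive powers of 97 modulo 113:
  97^0=1  97^1=97  97^2=30  97^3=85  97^4=109  97^5=64
  97^6=106  97^7=112  97^8=16  97^9=83  97^10=28  97^11=4
  97^12=49  97^13=7
So 97^13 ≡ 7 (mod 113), giving e = 13.

13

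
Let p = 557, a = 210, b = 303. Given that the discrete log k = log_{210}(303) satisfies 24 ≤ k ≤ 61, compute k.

53

Compute 210^24 mod 557 = 88, then multiply by 210 repeatedly:
  210^24=88  210^25=99  210^26=181  210^27=134  210^28=290
  210^29=187  210^30=280  210^31=315  210^32=424  210^33=477
  210^34=467  210^35=38  210^36=182  210^37=344  210^38=387
  210^39=505  210^40=220  210^41=526  210^42=174  210^43=335
  210^44=168  210^45=189  210^46=143  210^47=509  210^48=503
  210^49=357  210^50=332  210^51=95  210^52=455  210^53=303
Found 303 at exponent 53.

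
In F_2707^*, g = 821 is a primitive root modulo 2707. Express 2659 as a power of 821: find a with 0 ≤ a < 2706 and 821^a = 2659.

366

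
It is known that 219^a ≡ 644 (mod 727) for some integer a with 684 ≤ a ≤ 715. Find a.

Compute 219^684 mod 727 = 442, then multiply by 219 repeatedly:
  219^684=442  219^685=107  219^686=169  219^687=661  219^688=86
  219^689=659  219^690=375  219^691=701  219^692=122  219^693=546
  219^694=346  219^695=166  219^696=4  219^697=149  219^698=643
  219^699=506  219^700=310  219^701=279  219^702=33  219^703=684
  219^704=34  219^705=176  219^706=13  219^707=666  219^708=454
  219^709=554  219^710=644
Found 644 at exponent 710.

710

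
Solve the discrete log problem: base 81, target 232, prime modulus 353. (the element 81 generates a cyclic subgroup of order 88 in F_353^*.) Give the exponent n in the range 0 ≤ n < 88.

Baby-step giant-step with m = ceil(sqrt(88)) = 10.
Baby table (81^j mod 353 for j=0..9):
  0:1  1:81  2:207  3:176  4:136  5:73  6:265  7:285
  8:140  9:44
Giant step factor: 81^(-10) ≡ 135 (mod 353).
Scan 232·135^i mod 353 for i = 0, 1, …:
  i=0: 232   i=1: 256   i=2: 319   i=3: 352
  i=4: 218   i=5: 131   i=6: 35   i=7: 136
Match at i=7, j=4: n = 7·10 + 4 = 74.

74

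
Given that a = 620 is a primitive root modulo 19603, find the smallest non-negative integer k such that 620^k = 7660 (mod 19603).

9803

Baby-step giant-step with m = ceil(sqrt(19602)) = 141.
Baby table (620^j mod 19603 for j=0..140):
  0:1  1:620  2:11943  3:14329  4:3821  5:16660  6:18022  7:19533
  8:15409  9:6919  10:16326  11:6972  12:9980  13:12655  14:4900  15:19138
  16:5745  17:13757  18:2035  19:7108  20:15888  21:9854  22:12947  23:9513
  24:17160  25:14374  26:12118  27:5211  28:15928  29:15051  30:592  31:14186
  32:13176  33:14272  34:7687  35:2411  36:4992  37:17369  38:6733  39:18624
  40:713  41:10794  42:7657  43:3414  44:19159  45:18765  46:9721  47:8899
  48:8937  49:12894  50:15859  51:11477  52:19454  53:5635  54:4366  55:1706
  56:18761  57:7241  58:333  59:10430  60:17213  61:8028  62:17801  63:131
  64:2808  65:15896  66:14814  67:10476  68:6527  69:8522  70:10433  71:19073
  72:4651  73:1979  74:11594  75:13582  76:11153  77:14604  78:17497  79:7681
  80:18294  81:11746  82:9807  83:3410  84:16679  85:10199  86:11214  87:13218
  88:1106  89:19218  90:16139  91:8650  92:11381  93:18743  94:15684  95:992
  96:7347  97:7244  98:2193  99:7053  100:1391  101:19491  102:8972  103:14991
  104:2598  105:3314  106:15968  107:645  108:7840  109:18859  110:9192  111:14170
  112:3256  113:19214  114:13659  115:84  116:12874  117:3459  118:7853  119:7316
  120:7627  121:4417  122:13723  123:558  124:12709  125:18777  126:17161  127:14994
  128:4458  129:19540  130:146  131:12108  132:18614  133:14116  134:8982  135:1588
  136:4410  137:9383  138:14972  139:10421  140:11633
Giant step factor: 620^(-141) ≡ 10521 (mod 19603).
Scan 7660·10521^i mod 19603 for i = 0, 1, …:
  i=0: 7660   i=1: 2927   i=2: 18257   i=3: 11703
  i=4: 820   i=5: 1900   i=6: 14443   i=7: 11950
  i=8: 11911   i=9: 13255     …   i=68: 18829
  i=69: 11594
Match at i=69, j=74: k = 69·141 + 74 = 9803.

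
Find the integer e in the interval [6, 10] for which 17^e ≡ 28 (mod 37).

Compute 17^6 mod 37 = 27, then multiply by 17 repeatedly:
  17^6=27  17^7=15  17^8=33  17^9=6  17^10=28
Found 28 at exponent 10.

10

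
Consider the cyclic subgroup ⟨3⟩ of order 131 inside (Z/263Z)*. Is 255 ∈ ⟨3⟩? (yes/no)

no

255 ∈ ⟨3⟩ iff 255^131 ≡ 1 (mod 263), since |⟨3⟩| = 131.
255^131 mod 263 = 262.
Since 262 ≠ 1, 255 does not lie in the subgroup.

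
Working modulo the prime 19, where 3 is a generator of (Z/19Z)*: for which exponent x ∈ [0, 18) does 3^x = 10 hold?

11

Successive powers of 3 modulo 19:
  3^0=1  3^1=3  3^2=9  3^3=8  3^4=5  3^5=15
  3^6=7  3^7=2  3^8=6  3^9=18  3^10=16  3^11=10
So 3^11 ≡ 10 (mod 19), giving x = 11.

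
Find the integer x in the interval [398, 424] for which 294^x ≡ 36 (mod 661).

Compute 294^398 mod 661 = 526, then multiply by 294 repeatedly:
  294^398=526  294^399=631  294^400=434  294^401=23  294^402=152
  294^403=401  294^404=236  294^405=640  294^406=436  294^407=611
  294^408=503  294^409=479  294^410=33  294^411=448  294^412=173
  294^413=626  294^414=286  294^415=137  294^416=618  294^417=578
  294^418=55  294^419=306  294^420=68  294^421=162  294^422=36
Found 36 at exponent 422.

422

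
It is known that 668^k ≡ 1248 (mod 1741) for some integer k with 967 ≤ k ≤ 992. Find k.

977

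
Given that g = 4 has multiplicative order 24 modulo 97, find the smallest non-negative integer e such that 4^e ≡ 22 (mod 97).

Successive powers of 4 modulo 97:
  4^0=1  4^1=4  4^2=16  4^3=64  4^4=62  4^5=54
  4^6=22
So 4^6 ≡ 22 (mod 97), giving e = 6.

6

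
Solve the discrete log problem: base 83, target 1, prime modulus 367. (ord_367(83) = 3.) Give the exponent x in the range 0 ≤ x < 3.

0

Successive powers of 83 modulo 367:
  83^0=1
So 83^0 ≡ 1 (mod 367), giving x = 0.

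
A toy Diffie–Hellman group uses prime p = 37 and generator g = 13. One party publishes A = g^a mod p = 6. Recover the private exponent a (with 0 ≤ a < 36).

9

Successive powers of 13 modulo 37:
  13^0=1  13^1=13  13^2=21  13^3=14  13^4=34  13^5=35
  13^6=11  13^7=32  13^8=9  13^9=6
So 13^9 ≡ 6 (mod 37), giving a = 9.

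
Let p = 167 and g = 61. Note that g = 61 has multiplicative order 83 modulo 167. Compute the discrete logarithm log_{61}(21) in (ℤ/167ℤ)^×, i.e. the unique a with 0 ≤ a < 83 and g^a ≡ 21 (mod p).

51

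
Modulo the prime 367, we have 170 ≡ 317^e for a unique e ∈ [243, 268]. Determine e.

Compute 317^243 mod 367 = 358, then multiply by 317 repeatedly:
  317^243=358  317^244=83  317^245=254  317^246=145  317^247=90
  317^248=271  317^249=29  317^250=18  317^251=201  317^252=226
  317^253=77  317^254=187  317^255=192  317^256=309  317^257=331
  317^258=332  317^259=282  317^260=213  317^261=360  317^262=350
  317^263=116  317^264=72  317^265=70  317^266=170
Found 170 at exponent 266.

266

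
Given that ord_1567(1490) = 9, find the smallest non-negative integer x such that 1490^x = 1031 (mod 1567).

3

Successive powers of 1490 modulo 1567:
  1490^0=1  1490^1=1490  1490^2=1228  1490^3=1031
So 1490^3 ≡ 1031 (mod 1567), giving x = 3.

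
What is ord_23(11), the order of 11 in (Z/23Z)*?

22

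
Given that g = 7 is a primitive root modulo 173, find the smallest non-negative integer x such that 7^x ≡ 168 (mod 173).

119

Baby-step giant-step with m = ceil(sqrt(172)) = 14.
Baby table (7^j mod 173 for j=0..13):
  0:1  1:7  2:49  3:170  4:152  5:26  6:9  7:63
  8:95  9:146  10:157  11:61  12:81  13:48
Giant step factor: 7^(-14) ≡ 121 (mod 173).
Scan 168·121^i mod 173 for i = 0, 1, …:
  i=0: 168   i=1: 87   i=2: 147   i=3: 141
  i=4: 107   i=5: 145   i=6: 72   i=7: 62
  i=8: 63
Match at i=8, j=7: x = 8·14 + 7 = 119.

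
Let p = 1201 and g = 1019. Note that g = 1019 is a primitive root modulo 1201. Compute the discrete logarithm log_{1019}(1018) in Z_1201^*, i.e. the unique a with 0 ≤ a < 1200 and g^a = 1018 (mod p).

720

Baby-step giant-step with m = ceil(sqrt(1200)) = 35.
Baby table (1019^j mod 1201 for j=0..34):
  0:1  1:1019  2:697  3:452  4:605  5:382  6:134  7:833
  8:921  9:518  10:603  11:746  12:1142  13:1130  14:912  15:955
  16:335  17:281  18:501  19:94  20:907  21:664  22:453  23:423
  24:1079  25:586  26:237  27:102  28:652  29:235  30:466  31:459
  32:532  33:457  34:896
Giant step factor: 1019^(-35) ≡ 323 (mod 1201).
Scan 1018·323^i mod 1201 for i = 0, 1, …:
  i=0: 1018   i=1: 941   i=2: 90   i=3: 246
  i=4: 192   i=5: 765   i=6: 890   i=7: 431
  i=8: 1098   i=9: 359     …   i=19: 449
  i=20: 907
Match at i=20, j=20: a = 20·35 + 20 = 720.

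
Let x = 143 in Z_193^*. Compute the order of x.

16

The order of 143 must divide p − 1 = 192 = 2^6 · 3.
Divisors: 1, 2, 3, 4, 6, 8, 12, 16, 24, 32, 48, 64, 96, 192.
Check each in increasing order: 143^1 ≡ 143;  143^2 ≡ 184;  143^3 ≡ 64;  143^4 ≡ 81;  143^6 ≡ 43;  143^8 ≡ 192;  143^12 ≡ 112;  143^16 ≡ 1.
Smallest exponent giving 1 is 16.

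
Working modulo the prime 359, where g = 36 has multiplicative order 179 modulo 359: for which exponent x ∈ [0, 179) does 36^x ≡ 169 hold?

38

Baby-step giant-step with m = ceil(sqrt(179)) = 14.
Baby table (36^j mod 359 for j=0..13):
  0:1  1:36  2:219  3:345  4:214  5:165  6:196  7:235
  8:203  9:128  10:300  11:30  12:3  13:108
Giant step factor: 36^(-14) ≡ 153 (mod 359).
Scan 169·153^i mod 359 for i = 0, 1, …:
  i=0: 169   i=1: 9   i=2: 300
Match at i=2, j=10: x = 2·14 + 10 = 38.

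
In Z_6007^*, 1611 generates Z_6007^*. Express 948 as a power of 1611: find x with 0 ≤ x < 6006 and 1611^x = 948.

Baby-step giant-step with m = ceil(sqrt(6006)) = 78.
Baby table (1611^j mod 6007 for j=0..77):
  0:1  1:1611  2:297  3:3914  4:4111  5:3107  6:1546  7:3708
  8:2630  9:1995  10:200  11:3829  12:5337  13:1890  14:5248  15:2679
  16:2843  17:2739  18:3391  19:2538  20:3958  21:2911  22:4161  23:5566
  24:4382  25:1177  26:3942  27:1163  28:5416  29:3012  30:4683  31:5528
  32:3234  33:1905  34:5385  35:1127  36:1483  37:4334  38:1940  39:1700
  40:5515  41:312  42:4051  43:2559  44:1747  45:3141  46:2257  47:1792
  48:3552  49:3608  50:3719  51:2330  52:5262  53:1205  54:994  55:3472
  56:875  57:3987  58:1574  59:760  60:4939  61:3461  62:1175  63:720
  64:569  65:3595  66:797  67:4476  68:2436  69:1825  70:2652  71:1395
  72:727  73:5839  74:5674  75:4167  76:3218  77:157
Giant step factor: 1611^(-78) ≡ 3236 (mod 6007).
Scan 948·3236^i mod 6007 for i = 0, 1, …:
  i=0: 948   i=1: 4158   i=2: 5615   i=3: 4972
  i=4: 2646   i=5: 2481   i=6: 3164   i=7: 2776
  i=8: 2671   i=9: 5290     …   i=43: 5221
  i=44: 3472
Match at i=44, j=55: x = 44·78 + 55 = 3487.

3487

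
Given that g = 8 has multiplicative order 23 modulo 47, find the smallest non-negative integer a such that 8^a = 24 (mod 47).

15

Successive powers of 8 modulo 47:
  8^0=1  8^1=8  8^2=17  8^3=42  8^4=7  8^5=9
  8^6=25  8^7=12  8^8=2  8^9=16  8^10=34  8^11=37
  8^12=14  8^13=18  8^14=3  8^15=24
So 8^15 ≡ 24 (mod 47), giving a = 15.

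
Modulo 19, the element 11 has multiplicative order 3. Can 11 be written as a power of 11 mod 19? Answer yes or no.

yes

⟨11⟩ has order 3; its elements mod 19 are {1, 7, 11}.
11 is in this set.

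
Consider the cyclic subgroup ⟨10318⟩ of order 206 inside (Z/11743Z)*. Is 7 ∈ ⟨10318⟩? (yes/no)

7 ∈ ⟨10318⟩ iff 7^206 ≡ 1 (mod 11743), since |⟨10318⟩| = 206.
7^206 mod 11743 = 5982.
Since 5982 ≠ 1, 7 does not lie in the subgroup.

no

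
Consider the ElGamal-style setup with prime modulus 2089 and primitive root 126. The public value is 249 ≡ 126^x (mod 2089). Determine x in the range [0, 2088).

Baby-step giant-step with m = ceil(sqrt(2088)) = 46.
Baby table (126^j mod 2089 for j=0..45):
  0:1  1:126  2:1253  3:1203  4:1170  5:1190  6:1621  7:1613
  8:605  9:1026  10:1847  11:843  12:1768  13:1334  14:964  15:302
  16:450  17:297  18:1909  19:299  20:72  21:716  22:389  23:967
  24:680  25:31  26:1817  27:1241  28:1780  29:757  30:1377  31:115
  32:1956  33:2043  34:471  35:854  36:1065  37:494  38:1663  39:638
  40:1006  41:1416  42:851  43:687  44:913  45:143
Giant step factor: 126^(-46) ≡ 699 (mod 2089).
Scan 249·699^i mod 2089 for i = 0, 1, …:
  i=0: 249   i=1: 664   i=2: 378   i=3: 1008
  i=4: 599   i=5: 901   i=6: 1010   i=7: 1997
  i=8: 451   i=9: 1899     …   i=31: 1887
  i=32: 854
Match at i=32, j=35: x = 32·46 + 35 = 1507.

1507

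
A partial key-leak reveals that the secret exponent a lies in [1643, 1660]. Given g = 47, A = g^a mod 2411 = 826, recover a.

Compute 47^1643 mod 2411 = 1716, then multiply by 47 repeatedly:
  47^1643=1716  47^1644=1089  47^1645=552  47^1646=1834  47^1647=1813
  47^1648=826
Found 826 at exponent 1648.

1648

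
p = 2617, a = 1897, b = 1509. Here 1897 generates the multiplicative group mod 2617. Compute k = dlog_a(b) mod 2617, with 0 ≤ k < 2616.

1261

Baby-step giant-step with m = ceil(sqrt(2616)) = 52.
Baby table (1897^j mod 2617 for j=0..51):
  0:1  1:1897  2:234  3:1625  4:2416  5:785  6:72  7:500
  8:1146  9:1852  10:1230  11:1563  12:2567  13:1979  14:1385  15:2494
  16:2199  17:5  18:1634  19:1170  20:274  21:1612  22:1308  23:360
  24:2500  25:496  26:1409  27:916  28:2581  29:2367  30:2044  31:1691
  32:2002  33:527  34:25  35:319  36:616  37:1370  38:209  39:1306
  40:1800  41:2032  42:2480  43:1811  44:1963  45:2437  46:1367  47:2369
  48:604  49:2159  50:18  51:125
Giant step factor: 1897^(-52) ≡ 2005 (mod 2617).
Scan 1509·2005^i mod 2617 for i = 0, 1, …:
  i=0: 1509   i=1: 293   i=2: 1257   i=3: 114
  i=4: 891   i=5: 1661   i=6: 1481   i=7: 1727
  i=8: 344   i=9: 1449     …   i=23: 403
  i=24: 1979
Match at i=24, j=13: k = 24·52 + 13 = 1261.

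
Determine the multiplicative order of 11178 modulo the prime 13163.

13162

The order of 11178 must divide p − 1 = 13162 = 2 · 6581.
Divisors: 1, 2, 6581, 13162.
Check each in increasing order: 11178^1 ≡ 11178;  11178^2 ≡ 4488;  11178^6581 ≡ 13162;  11178^13162 ≡ 1.
Smallest exponent giving 1 is 13162.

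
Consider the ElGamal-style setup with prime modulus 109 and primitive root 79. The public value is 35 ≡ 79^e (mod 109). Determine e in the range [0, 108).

Baby-step giant-step with m = ceil(sqrt(108)) = 11.
Baby table (79^j mod 109 for j=0..10):
  0:1  1:79  2:28  3:32  4:21  5:24  6:43  7:18
  8:5  9:68  10:31
Giant step factor: 79^(-11) ≡ 62 (mod 109).
Scan 35·62^i mod 109 for i = 0, 1, …:
  i=0: 35   i=1: 99   i=2: 34   i=3: 37
  i=4: 5
Match at i=4, j=8: e = 4·11 + 8 = 52.

52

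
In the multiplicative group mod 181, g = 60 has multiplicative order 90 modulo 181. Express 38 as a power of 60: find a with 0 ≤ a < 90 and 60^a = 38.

4

Baby-step giant-step with m = ceil(sqrt(90)) = 10.
Baby table (60^j mod 181 for j=0..9):
  0:1  1:60  2:161  3:67  4:38  5:108  6:145  7:12
  8:177  9:122
Giant step factor: 60^(-10) ≡ 43 (mod 181).
Scan 38·43^i mod 181 for i = 0, 1, …:
  i=0: 38
Match at i=0, j=4: a = 0·10 + 4 = 4.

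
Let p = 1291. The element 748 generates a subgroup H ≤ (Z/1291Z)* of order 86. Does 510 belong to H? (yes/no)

no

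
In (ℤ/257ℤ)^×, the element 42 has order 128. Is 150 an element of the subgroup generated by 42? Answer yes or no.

no

150 ∈ ⟨42⟩ iff 150^128 ≡ 1 (mod 257), since |⟨42⟩| = 128.
150^128 mod 257 = 256.
Since 256 ≠ 1, 150 does not lie in the subgroup.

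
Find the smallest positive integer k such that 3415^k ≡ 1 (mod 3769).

3768

The order of 3415 must divide p − 1 = 3768 = 2^3 · 3 · 157.
Divisors: 1, 2, 3, 4, 6, 8, 12, 24, 157, 314, 471, 628, 942, 1256, 1884, 3768.
Check each in increasing order: 3415^1 ≡ 3415;  3415^2 ≡ 939;  3415^3 ≡ 3035;  3415^4 ≡ 3544;  3415^6 ≡ 3558;  3415^8 ≡ 1628;  3415^12 ≡ 3062;  3415^24 ≡ 2341;  3415^157 ≡ 2443;  3415^314 ≡ 1922;  3415^471 ≡ 3041;  3415^628 ≡ 464;  3415^942 ≡ 2324;  3415^1256 ≡ 463;  3415^1884 ≡ 3768;  3415^3768 ≡ 1.
Smallest exponent giving 1 is 3768.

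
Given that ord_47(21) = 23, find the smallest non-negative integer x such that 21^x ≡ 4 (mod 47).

6

Successive powers of 21 modulo 47:
  21^0=1  21^1=21  21^2=18  21^3=2  21^4=42  21^5=36
  21^6=4
So 21^6 ≡ 4 (mod 47), giving x = 6.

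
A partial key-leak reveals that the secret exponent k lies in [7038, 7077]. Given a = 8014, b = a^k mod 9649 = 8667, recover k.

7046

Compute 8014^7038 mod 9649 = 3283, then multiply by 8014 repeatedly:
  8014^7038=3283  8014^7039=6788  8014^7040=7619  8014^7041=9443  8014^7042=8744
  8014^7043=3378  8014^7044=5847  8014^7045=2314  8014^7046=8667
Found 8667 at exponent 7046.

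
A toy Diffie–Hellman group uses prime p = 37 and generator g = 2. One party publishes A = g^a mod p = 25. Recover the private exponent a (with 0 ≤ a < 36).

10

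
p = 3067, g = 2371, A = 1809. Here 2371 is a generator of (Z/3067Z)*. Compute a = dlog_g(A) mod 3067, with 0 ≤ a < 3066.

57

Baby-step giant-step with m = ceil(sqrt(3066)) = 56.
Baby table (2371^j mod 3067 for j=0..55):
  0:1  1:2371  2:2897  3:1774  4:1297  5:2053  6:334  7:628
  8:1493  9:585  10:751  11:1761  12:1144  13:1196  14:1808  15:2169
  16:2407  17:2377  18:1788  19:754  20:2740  21:634  22:384  23:2632
  24:2194  25:342  26:1194  27:133  28:2509  29:1926  30:2850  31:749
  32:86  33:1484  34:715  35:2281  36:1130  37:1739  38:1121  39:1869
  40:2651  41:1238  42:179  43:1163  44:240  45:1645  46:2138  47:2514
  48:1513  49:2000  50:418  51:437  52:2548  53:2385  54:2354  55:2461
Giant step factor: 2371^(-56) ≡ 966 (mod 3067).
Scan 1809·966^i mod 3067 for i = 0, 1, …:
  i=0: 1809   i=1: 2371
Match at i=1, j=1: a = 1·56 + 1 = 57.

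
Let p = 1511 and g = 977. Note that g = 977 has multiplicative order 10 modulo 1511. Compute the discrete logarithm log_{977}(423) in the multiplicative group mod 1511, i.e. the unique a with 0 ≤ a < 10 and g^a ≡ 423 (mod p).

7

Successive powers of 977 modulo 1511:
  977^0=1  977^1=977  977^2=1088  977^3=743  977^4=631  977^5=1510
  977^6=534  977^7=423
So 977^7 ≡ 423 (mod 1511), giving a = 7.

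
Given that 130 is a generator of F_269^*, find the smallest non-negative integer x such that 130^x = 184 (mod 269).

141

Baby-step giant-step with m = ceil(sqrt(268)) = 17.
Baby table (130^j mod 269 for j=0..16):
  0:1  1:130  2:222  3:77  4:57  5:147  6:11  7:85
  8:21  9:40  10:89  11:3  12:121  13:128  14:231  15:171
  16:172
Giant step factor: 130^(-17) ≡ 106 (mod 269).
Scan 184·106^i mod 269 for i = 0, 1, …:
  i=0: 184   i=1: 136   i=2: 159   i=3: 176
  i=4: 95   i=5: 117   i=6: 28   i=7: 9
  i=8: 147
Match at i=8, j=5: x = 8·17 + 5 = 141.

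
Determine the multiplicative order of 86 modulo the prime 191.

95

The order of 86 must divide p − 1 = 190 = 2 · 5 · 19.
Divisors: 1, 2, 5, 10, 19, 38, 95, 190.
Check each in increasing order: 86^1 ≡ 86;  86^2 ≡ 138;  86^5 ≡ 150;  86^10 ≡ 153;  86^19 ≡ 39;  86^38 ≡ 184;  86^95 ≡ 1.
Smallest exponent giving 1 is 95.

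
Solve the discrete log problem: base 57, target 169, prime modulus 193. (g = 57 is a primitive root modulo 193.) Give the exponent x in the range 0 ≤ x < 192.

18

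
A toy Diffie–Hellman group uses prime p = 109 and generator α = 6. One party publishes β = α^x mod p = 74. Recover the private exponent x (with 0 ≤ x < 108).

Baby-step giant-step with m = ceil(sqrt(108)) = 11.
Baby table (6^j mod 109 for j=0..10):
  0:1  1:6  2:36  3:107  4:97  5:37  6:4  7:24
  8:35  9:101  10:61
Giant step factor: 6^(-11) ≡ 14 (mod 109).
Scan 74·14^i mod 109 for i = 0, 1, …:
  i=0: 74   i=1: 55   i=2: 7   i=3: 98
  i=4: 64   i=5: 24
Match at i=5, j=7: x = 5·11 + 7 = 62.

62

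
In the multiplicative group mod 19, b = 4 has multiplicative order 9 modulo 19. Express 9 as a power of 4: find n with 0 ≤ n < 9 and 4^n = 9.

4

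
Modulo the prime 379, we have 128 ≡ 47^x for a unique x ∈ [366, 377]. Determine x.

371

Compute 47^366 mod 379 = 30, then multiply by 47 repeatedly:
  47^366=30  47^367=273  47^368=324  47^369=68  47^370=164
  47^371=128
Found 128 at exponent 371.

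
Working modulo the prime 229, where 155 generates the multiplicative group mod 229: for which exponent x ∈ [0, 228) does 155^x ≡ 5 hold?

218

Baby-step giant-step with m = ceil(sqrt(228)) = 16.
Baby table (155^j mod 229 for j=0..15):
  0:1  1:155  2:209  3:106  4:171  5:170  6:15  7:35
  8:158  9:216  10:46  11:31  12:225  13:67  14:80  15:34
Giant step factor: 155^(-16) ≡ 153 (mod 229).
Scan 5·153^i mod 229 for i = 0, 1, …:
  i=0: 5   i=1: 78   i=2: 26   i=3: 85
  i=4: 181   i=5: 213   i=6: 71   i=7: 100
  i=8: 186   i=9: 62   i=10: 97   i=11: 185
  i=12: 138   i=13: 46
Match at i=13, j=10: x = 13·16 + 10 = 218.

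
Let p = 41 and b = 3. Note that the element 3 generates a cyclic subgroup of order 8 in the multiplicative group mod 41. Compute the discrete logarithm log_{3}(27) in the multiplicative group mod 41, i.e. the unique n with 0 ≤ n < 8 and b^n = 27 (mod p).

3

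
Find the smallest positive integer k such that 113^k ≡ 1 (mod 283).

141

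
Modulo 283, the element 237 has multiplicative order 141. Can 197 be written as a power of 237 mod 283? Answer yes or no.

no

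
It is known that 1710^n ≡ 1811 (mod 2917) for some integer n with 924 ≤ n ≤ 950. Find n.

Compute 1710^924 mod 2917 = 606, then multiply by 1710 repeatedly:
  1710^924=606  1710^925=725  1710^926=25  1710^927=1912  1710^928=2480
  1710^929=2399  1710^930=988  1710^931=537  1710^932=2332  1710^933=181
  1710^934=308  1710^935=1620  1710^936=1967  1710^937=269  1710^938=2021
  1710^939=2182  1710^940=377  1710^941=13  1710^942=1811
Found 1811 at exponent 942.

942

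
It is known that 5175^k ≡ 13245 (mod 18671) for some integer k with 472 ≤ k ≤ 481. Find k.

Compute 5175^472 mod 18671 = 12662, then multiply by 5175 repeatedly:
  5175^472=12662  5175^473=9311  5175^474=13245
Found 13245 at exponent 474.

474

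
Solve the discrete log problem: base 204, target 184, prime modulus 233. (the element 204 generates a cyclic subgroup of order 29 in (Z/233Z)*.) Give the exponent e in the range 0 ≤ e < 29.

Successive powers of 204 modulo 233:
  204^0=1  204^1=204  204^2=142  204^3=76  204^4=126  204^5=74
  204^6=184
So 204^6 ≡ 184 (mod 233), giving e = 6.

6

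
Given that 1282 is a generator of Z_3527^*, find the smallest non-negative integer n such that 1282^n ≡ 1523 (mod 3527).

3253

Baby-step giant-step with m = ceil(sqrt(3526)) = 60.
Baby table (1282^j mod 3527 for j=0..59):
  0:1  1:1282  2:3469  3:3238  4:3364  5:2654  6:2400  7:1256
  8:1880  9:1219  10:297  11:3365  12:409  13:2342  14:967  15:1717
  16:346  17:2697  18:1094  19:2289  20:34  21:1264  22:1555  23:755
  24:1512  25:2061  26:479  27:380  28:434  29:2649  30:3044  31:1546
  32:3325  33:2034  34:1135  35:1946  36:1183  37:3523  38:1926  39:232
  40:1156  41:652  42:3492  43:981  44:2030  45:3061  46:2178  47:2339
  48:648  49:1891  50:1213  51:3186  52:186  53:2143  54:3320  55:2678
  56:1425  57:3391  58:1998  59:834
Giant step factor: 1282^(-60) ≡ 3367 (mod 3527).
Scan 1523·3367^i mod 3527 for i = 0, 1, …:
  i=0: 1523   i=1: 3210   i=2: 1342   i=3: 427
  i=4: 2220   i=5: 1027   i=6: 1449   i=7: 942
  i=8: 941   i=9: 1101     …   i=53: 2322
  i=54: 2342
Match at i=54, j=13: n = 54·60 + 13 = 3253.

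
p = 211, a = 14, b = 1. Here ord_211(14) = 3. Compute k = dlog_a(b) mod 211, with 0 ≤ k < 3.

0

Successive powers of 14 modulo 211:
  14^0=1
So 14^0 ≡ 1 (mod 211), giving k = 0.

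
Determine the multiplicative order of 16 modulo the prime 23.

11

The order of 16 must divide p − 1 = 22 = 2 · 11.
Divisors: 1, 2, 11, 22.
Check each in increasing order: 16^1 ≡ 16;  16^2 ≡ 3;  16^11 ≡ 1.
Smallest exponent giving 1 is 11.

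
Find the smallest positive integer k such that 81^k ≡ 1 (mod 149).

The order of 81 must divide p − 1 = 148 = 2^2 · 37.
Divisors: 1, 2, 4, 37, 74, 148.
Check each in increasing order: 81^1 ≡ 81;  81^2 ≡ 5;  81^4 ≡ 25;  81^37 ≡ 1.
Smallest exponent giving 1 is 37.

37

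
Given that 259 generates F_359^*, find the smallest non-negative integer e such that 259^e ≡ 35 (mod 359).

Baby-step giant-step with m = ceil(sqrt(358)) = 19.
Baby table (259^j mod 359 for j=0..18):
  0:1  1:259  2:307  3:174  4:191  5:286  6:120  7:206
  8:222  9:58  10:303  11:215  12:40  13:308  14:74  15:139
  16:101  17:311  18:133
Giant step factor: 259^(-19) ≡ 190 (mod 359).
Scan 35·190^i mod 359 for i = 0, 1, …:
  i=0: 35   i=1: 188   i=2: 179   i=3: 264
  i=4: 259
Match at i=4, j=1: e = 4·19 + 1 = 77.

77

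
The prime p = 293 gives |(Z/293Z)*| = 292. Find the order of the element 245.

The order of 245 must divide p − 1 = 292 = 2^2 · 73.
Divisors: 1, 2, 4, 73, 146, 292.
Check each in increasing order: 245^1 ≡ 245;  245^2 ≡ 253;  245^4 ≡ 135;  245^73 ≡ 155;  245^146 ≡ 292;  245^292 ≡ 1.
Smallest exponent giving 1 is 292.

292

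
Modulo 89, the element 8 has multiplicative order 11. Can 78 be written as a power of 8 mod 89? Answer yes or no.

yes

78 ∈ ⟨8⟩ iff 78^11 ≡ 1 (mod 89), since |⟨8⟩| = 11.
78^11 mod 89 = 1.
Since 1 = 1, 78 lies in the subgroup.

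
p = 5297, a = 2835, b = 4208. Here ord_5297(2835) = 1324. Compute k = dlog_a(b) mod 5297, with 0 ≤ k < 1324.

811

Baby-step giant-step with m = ceil(sqrt(1324)) = 37.
Baby table (2835^j mod 5297 for j=0..36):
  0:1  1:2835  2:1676  3:51  4:1566  5:724  6:2601  7:411
  8:5142  9:226  10:5070  11:2689  12:932  13:4314  14:4714  15:5156
  16:2837  17:2049  18:3403  19:1668  20:3856  21:4049  22:316  23:667
  24:5213  25:225  26:2235  27:1013  28:881  29:2748  30:3990  31:2555
  32:2426  33:2204  34:3177  35:1895  36:1167
Giant step factor: 2835^(-37) ≡ 2510 (mod 5297).
Scan 4208·2510^i mod 5297 for i = 0, 1, …:
  i=0: 4208   i=1: 5159   i=2: 3222   i=3: 3998
  i=4: 2462   i=5: 3318   i=6: 1296   i=7: 602
  i=8: 1375   i=9: 2903     …   i=20: 2616
  i=21: 3177
Match at i=21, j=34: k = 21·37 + 34 = 811.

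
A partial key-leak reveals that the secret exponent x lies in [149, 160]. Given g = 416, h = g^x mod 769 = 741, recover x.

Compute 416^149 mod 769 = 723, then multiply by 416 repeatedly:
  416^149=723  416^150=89  416^151=112  416^152=452  416^153=396
  416^154=170  416^155=741
Found 741 at exponent 155.

155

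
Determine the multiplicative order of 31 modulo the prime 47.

46

The order of 31 must divide p − 1 = 46 = 2 · 23.
Divisors: 1, 2, 23, 46.
Check each in increasing order: 31^1 ≡ 31;  31^2 ≡ 21;  31^23 ≡ 46;  31^46 ≡ 1.
Smallest exponent giving 1 is 46.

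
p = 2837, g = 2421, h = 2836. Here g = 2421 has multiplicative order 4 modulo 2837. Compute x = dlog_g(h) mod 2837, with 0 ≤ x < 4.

2

Successive powers of 2421 modulo 2837:
  2421^0=1  2421^1=2421  2421^2=2836
So 2421^2 ≡ 2836 (mod 2837), giving x = 2.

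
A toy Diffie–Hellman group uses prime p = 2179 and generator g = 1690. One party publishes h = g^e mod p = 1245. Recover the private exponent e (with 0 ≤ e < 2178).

Baby-step giant-step with m = ceil(sqrt(2178)) = 47.
Baby table (1690^j mod 2179 for j=0..46):
  0:1  1:1690  2:1610  3:1508  4:1269  5:474  6:1367  7:490
  8:80  9:102  10:239  11:795  12:1286  13:877  14:410  15:2157
  16:2042  17:1623  18:1688  19:409  20:467  21:432  22:115  23:419
  24:2114  25:1279  26:2121  27:35  28:317  29:1875  30:484  31:835
  32:1337  33:2086  34:1897  35:621  36:1391  37:1828  38:1677  39:1430
  40:189  41:1276  42:1409  43:1742  44:151  45:247  46:1241
Giant step factor: 1690^(-47) ≡ 872 (mod 2179).
Scan 1245·872^i mod 2179 for i = 0, 1, …:
  i=0: 1245   i=1: 498   i=2: 635   i=3: 254
  i=4: 1409
Match at i=4, j=42: e = 4·47 + 42 = 230.

230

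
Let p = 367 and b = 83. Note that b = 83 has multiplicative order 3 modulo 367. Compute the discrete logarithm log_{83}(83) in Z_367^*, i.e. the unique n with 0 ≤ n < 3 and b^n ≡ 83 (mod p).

Successive powers of 83 modulo 367:
  83^0=1  83^1=83
So 83^1 ≡ 83 (mod 367), giving n = 1.

1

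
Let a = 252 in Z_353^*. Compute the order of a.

32

The order of 252 must divide p − 1 = 352 = 2^5 · 11.
Divisors: 1, 2, 4, 8, 11, 16, 22, 32, 44, 88, 176, 352.
Check each in increasing order: 252^1 ≡ 252;  252^2 ≡ 317;  252^4 ≡ 237;  252^8 ≡ 42;  252^11 ≡ 216;  252^16 ≡ 352;  252^22 ≡ 60;  252^32 ≡ 1.
Smallest exponent giving 1 is 32.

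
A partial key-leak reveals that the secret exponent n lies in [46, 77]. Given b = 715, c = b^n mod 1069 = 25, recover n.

56

Compute 715^46 mod 1069 = 644, then multiply by 715 repeatedly:
  715^46=644  715^47=790  715^48=418  715^49=619  715^50=19
  715^51=757  715^52=341  715^53=83  715^54=550  715^55=927
  715^56=25
Found 25 at exponent 56.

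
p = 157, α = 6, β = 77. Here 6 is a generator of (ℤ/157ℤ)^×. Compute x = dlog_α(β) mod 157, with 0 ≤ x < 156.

Baby-step giant-step with m = ceil(sqrt(156)) = 13.
Baby table (6^j mod 157 for j=0..12):
  0:1  1:6  2:36  3:59  4:40  5:83  6:27  7:5
  8:30  9:23  10:138  11:43  12:101
Giant step factor: 6^(-13) ≡ 107 (mod 157).
Scan 77·107^i mod 157 for i = 0, 1, …:
  i=0: 77   i=1: 75   i=2: 18   i=3: 42
  i=4: 98   i=5: 124   i=6: 80   i=7: 82
  i=8: 139   i=9: 115   i=10: 59
Match at i=10, j=3: x = 10·13 + 3 = 133.

133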